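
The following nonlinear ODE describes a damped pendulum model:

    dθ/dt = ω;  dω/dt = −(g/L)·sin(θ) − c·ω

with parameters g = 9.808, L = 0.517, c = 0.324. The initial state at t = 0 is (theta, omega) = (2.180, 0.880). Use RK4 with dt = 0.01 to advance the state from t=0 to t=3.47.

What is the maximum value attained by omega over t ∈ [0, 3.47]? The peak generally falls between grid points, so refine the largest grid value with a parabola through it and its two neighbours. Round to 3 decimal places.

t=0.000: state=(2.180, 0.880)
step 1 (dt=0.01): k1=(0.880, -15.843), k2=(0.801, -15.770), k3=(0.801, -15.774), k4=(0.722, -15.705); state += dt/6·(k1+2k2+2k3+k4)
t=0.010: state=(2.188, 0.722)
t=0.020: state=(2.194, 0.566)
t=0.030: state=(2.199, 0.411)
continuing one RK4 step at a time; state shown every 20 steps (Δt=0.2):
t=0.200: state=(2.047, -2.218)
t=0.400: state=(1.265, -5.624)
t=0.600: state=(-0.088, -7.214)
t=0.800: state=(-1.303, -4.407)
t=1.000: state=(-1.789, -0.497)
t=1.200: state=(-1.521, 3.158)
t=1.400: state=(-0.564, 6.088)
t=1.600: state=(0.667, 5.469)
t=1.800: state=(1.423, 1.915)
t=2.000: state=(1.424, -1.864)
t=2.200: state=(0.716, -4.983)
t=2.400: state=(-0.375, -5.258)
t=2.600: state=(-1.162, -2.303)
t=2.800: state=(-1.256, 1.348)
t=3.000: state=(-0.665, 4.324)
t=3.200: state=(0.297, 4.702)
t=3.400: state=(1.008, 2.087)
t=3.470: state=(1.113, 0.891)
largest grid value and its neighbours: omega(1.460)=6.38365, omega(1.470)=6.39244, omega(1.480)=6.38920
parabola through these three points peaks at t≈1.472 with omega≈6.39276

max omega = 6.393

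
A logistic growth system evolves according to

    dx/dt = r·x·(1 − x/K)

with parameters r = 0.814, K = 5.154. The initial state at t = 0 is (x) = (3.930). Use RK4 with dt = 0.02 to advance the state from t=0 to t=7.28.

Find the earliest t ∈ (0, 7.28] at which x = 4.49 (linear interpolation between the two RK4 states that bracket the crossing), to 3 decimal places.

t=0.000: state=(3.930)
step 1 (dt=0.02): k1=(0.760), k2=(0.756), k3=(0.756), k4=(0.753); state += dt/6·(k1+2k2+2k3+k4)
t=0.020: state=(3.945)
t=0.040: state=(3.960)
t=0.060: state=(3.975)
continuing one RK4 step at a time; state shown every 25 steps (Δt=0.5):
t=0.500: state=(4.269)
t=0.900: state=(4.483)
next step: t=0.920: state=(4.492) — x has crossed 4.49
linear interpolation between t=0.900 (4.48290) and t=0.920 (4.49235) → t≈0.915

t = 0.915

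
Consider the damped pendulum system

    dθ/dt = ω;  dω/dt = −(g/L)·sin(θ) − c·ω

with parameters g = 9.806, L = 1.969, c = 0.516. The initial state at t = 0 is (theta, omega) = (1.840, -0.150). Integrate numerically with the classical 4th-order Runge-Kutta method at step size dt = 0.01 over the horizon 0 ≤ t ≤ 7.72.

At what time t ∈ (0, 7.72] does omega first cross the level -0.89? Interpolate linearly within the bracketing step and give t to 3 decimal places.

t = 0.162

t=0.000: state=(1.840, -0.150)
step 1 (dt=0.01): k1=(-0.150, -4.723), k2=(-0.174, -4.712), k3=(-0.174, -4.712), k4=(-0.197, -4.701); state += dt/6·(k1+2k2+2k3+k4)
t=0.010: state=(1.838, -0.197)
t=0.020: state=(1.836, -0.244)
t=0.030: state=(1.833, -0.291)
t=0.160: state=(1.757, -0.881)
next step: t=0.170: state=(1.748, -0.926) — omega has crossed -0.89
linear interpolation between t=0.160 (-0.88137) and t=0.170 (-0.92569) → t≈0.162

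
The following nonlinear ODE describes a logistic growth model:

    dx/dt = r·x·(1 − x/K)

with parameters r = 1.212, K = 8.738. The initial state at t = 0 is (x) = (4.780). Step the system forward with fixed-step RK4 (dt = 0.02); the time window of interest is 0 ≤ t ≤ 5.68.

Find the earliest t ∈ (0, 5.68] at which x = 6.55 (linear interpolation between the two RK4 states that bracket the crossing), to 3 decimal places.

t=0.000: state=(4.780)
step 1 (dt=0.02): k1=(2.624), k2=(2.621), k3=(2.621), k4=(2.618); state += dt/6·(k1+2k2+2k3+k4)
t=0.020: state=(4.832)
t=0.040: state=(4.885)
t=0.060: state=(4.937)
continuing one RK4 step at a time; state shown every 10 steps (Δt=0.2):
t=0.200: state=(5.296)
t=0.400: state=(5.787)
t=0.600: state=(6.241)
t=0.740: state=(6.532)
next step: t=0.760: state=(6.572) — x has crossed 6.55
linear interpolation between t=0.740 (6.53208) and t=0.760 (6.57181) → t≈0.749

t = 0.749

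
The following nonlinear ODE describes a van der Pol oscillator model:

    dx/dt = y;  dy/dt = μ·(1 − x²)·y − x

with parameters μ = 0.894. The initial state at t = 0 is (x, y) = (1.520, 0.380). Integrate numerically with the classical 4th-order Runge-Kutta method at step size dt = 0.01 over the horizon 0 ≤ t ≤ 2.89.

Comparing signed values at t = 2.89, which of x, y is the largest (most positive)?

t=0.000: state=(1.520, 0.380)
step 1 (dt=0.01): k1=(0.380, -1.965), k2=(0.370, -1.957), k3=(0.370, -1.957), k4=(0.360, -1.950); state += dt/6·(k1+2k2+2k3+k4)
t=0.010: state=(1.524, 0.360)
t=0.020: state=(1.527, 0.341)
t=0.030: state=(1.531, 0.322)
continuing one RK4 step at a time; state shown every 10 steps (Δt=0.1):
t=0.100: state=(1.548, 0.192)
t=0.200: state=(1.559, 0.023)
t=0.300: state=(1.554, -0.126)
t=0.400: state=(1.534, -0.257)
t=0.500: state=(1.503, -0.372)
t=0.600: state=(1.461, -0.475)
t=0.700: state=(1.408, -0.569)
t=0.800: state=(1.347, -0.657)
t=0.900: state=(1.277, -0.743)
t=1.000: state=(1.198, -0.830)
t=1.100: state=(1.111, -0.919)
t=1.200: state=(1.014, -1.014)
t=1.300: state=(0.908, -1.118)
t=1.400: state=(0.790, -1.232)
t=1.500: state=(0.661, -1.359)
t=1.600: state=(0.518, -1.502)
t=1.700: state=(0.360, -1.659)
t=1.800: state=(0.186, -1.831)
t=1.900: state=(-0.006, -2.009)
t=2.000: state=(-0.216, -2.183)
t=2.100: state=(-0.442, -2.329)
t=2.200: state=(-0.680, -2.418)
t=2.300: state=(-0.923, -2.415)
t=2.400: state=(-1.159, -2.292)
t=2.500: state=(-1.377, -2.046)
t=2.600: state=(-1.565, -1.702)
t=2.700: state=(-1.716, -1.310)
t=2.800: state=(-1.827, -0.920)
t=2.890: state=(-1.895, -0.602)
compare at T: x=-1.895, y=-0.602

largest component: y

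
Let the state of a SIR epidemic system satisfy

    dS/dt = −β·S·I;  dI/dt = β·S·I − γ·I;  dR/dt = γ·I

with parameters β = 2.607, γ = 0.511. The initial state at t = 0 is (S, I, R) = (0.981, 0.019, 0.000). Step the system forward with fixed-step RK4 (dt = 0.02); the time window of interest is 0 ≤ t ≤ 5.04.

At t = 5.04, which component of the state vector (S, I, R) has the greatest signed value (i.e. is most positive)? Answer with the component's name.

largest component: R

t=0.000: state=(0.981, 0.019, 0.000)
step 1 (dt=0.02): k1=(-0.049, 0.039, 0.010), k2=(-0.050, 0.040, 0.010), k3=(-0.050, 0.040, 0.010), k4=(-0.051, 0.040, 0.010); state += dt/6·(k1+2k2+2k3+k4)
t=0.020: state=(0.980, 0.020, 0.000)
t=0.040: state=(0.979, 0.021, 0.000)
t=0.060: state=(0.978, 0.021, 0.001)
continuing one RK4 step at a time; state shown every 10 steps (Δt=0.2):
t=0.200: state=(0.969, 0.029, 0.002)
t=0.400: state=(0.952, 0.043, 0.006)
t=0.600: state=(0.926, 0.063, 0.011)
t=0.800: state=(0.890, 0.091, 0.019)
t=1.000: state=(0.841, 0.129, 0.030)
t=1.200: state=(0.777, 0.178, 0.046)
t=1.400: state=(0.698, 0.236, 0.067)
t=1.600: state=(0.607, 0.299, 0.094)
t=1.800: state=(0.511, 0.361, 0.128)
t=2.000: state=(0.417, 0.415, 0.168)
t=2.200: state=(0.332, 0.456, 0.212)
t=2.400: state=(0.260, 0.480, 0.260)
t=2.600: state=(0.202, 0.488, 0.310)
t=2.800: state=(0.157, 0.484, 0.360)
t=3.000: state=(0.122, 0.470, 0.408)
t=3.200: state=(0.096, 0.449, 0.455)
t=3.400: state=(0.077, 0.424, 0.500)
t=3.600: state=(0.062, 0.396, 0.542)
t=3.800: state=(0.051, 0.368, 0.581)
t=4.000: state=(0.042, 0.341, 0.617)
t=4.200: state=(0.036, 0.314, 0.651)
t=4.400: state=(0.030, 0.288, 0.681)
t=4.600: state=(0.026, 0.264, 0.710)
t=4.800: state=(0.023, 0.242, 0.735)
t=5.000: state=(0.020, 0.221, 0.759)
t=5.040: state=(0.020, 0.217, 0.763)
compare at T: S=0.020, I=0.217, R=0.763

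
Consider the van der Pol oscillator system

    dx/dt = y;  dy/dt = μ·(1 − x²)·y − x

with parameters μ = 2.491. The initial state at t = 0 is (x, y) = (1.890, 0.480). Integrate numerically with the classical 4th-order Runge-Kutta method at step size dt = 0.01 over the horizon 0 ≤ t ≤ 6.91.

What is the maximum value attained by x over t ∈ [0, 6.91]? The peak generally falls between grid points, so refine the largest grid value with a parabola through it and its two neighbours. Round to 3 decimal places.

t=0.000: state=(1.890, 0.480)
step 1 (dt=0.01): k1=(0.480, -4.965), k2=(0.455, -4.819), k3=(0.456, -4.823), k4=(0.432, -4.680); state += dt/6·(k1+2k2+2k3+k4)
t=0.010: state=(1.895, 0.432)
t=0.020: state=(1.899, 0.386)
t=0.030: state=(1.902, 0.344)
continuing one RK4 step at a time; state shown every 25 steps (Δt=0.25):
t=0.250: state=(1.912, -0.142)
t=0.500: state=(1.857, -0.266)
t=0.750: state=(1.785, -0.306)
t=1.000: state=(1.705, -0.334)
t=1.250: state=(1.618, -0.366)
t=1.500: state=(1.521, -0.407)
t=1.750: state=(1.413, -0.463)
t=2.000: state=(1.288, -0.544)
t=2.250: state=(1.138, -0.670)
t=2.500: state=(0.945, -0.890)
t=2.750: state=(0.676, -1.321)
t=3.000: state=(0.242, -2.276)
t=3.250: state=(-0.540, -4.055)
t=3.500: state=(-1.572, -3.261)
t=3.750: state=(-1.993, -0.501)
t=4.000: state=(-2.013, 0.150)
t=4.250: state=(-1.959, 0.253)
t=4.500: state=(-1.892, 0.281)
t=4.750: state=(-1.819, 0.302)
t=5.000: state=(-1.741, 0.324)
t=5.250: state=(-1.656, 0.352)
t=5.500: state=(-1.564, 0.388)
t=5.750: state=(-1.461, 0.437)
t=6.000: state=(-1.344, 0.505)
t=6.250: state=(-1.206, 0.608)
t=6.500: state=(-1.034, 0.780)
t=6.750: state=(-0.804, 1.097)
t=6.910: state=(-0.602, 1.464)
largest grid value and its neighbours: x(0.140)=1.91997, x(0.150)=1.92003, x(0.160)=1.91990
parabola through these three points peaks at t≈0.148 with x≈1.92003

max x = 1.920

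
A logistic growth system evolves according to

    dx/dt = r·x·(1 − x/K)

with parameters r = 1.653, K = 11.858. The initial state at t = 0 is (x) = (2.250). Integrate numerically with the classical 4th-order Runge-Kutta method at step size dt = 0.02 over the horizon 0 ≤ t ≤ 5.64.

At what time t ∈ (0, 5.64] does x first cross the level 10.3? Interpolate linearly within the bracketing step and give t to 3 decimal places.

t=0.000: state=(2.250)
step 1 (dt=0.02): k1=(3.014), k2=(3.044), k3=(3.045), k4=(3.075); state += dt/6·(k1+2k2+2k3+k4)
t=0.020: state=(2.311)
t=0.040: state=(2.373)
t=0.060: state=(2.436)
continuing one RK4 step at a time; state shown every 10 steps (Δt=0.2):
t=0.200: state=(2.915)
t=0.400: state=(3.701)
t=0.600: state=(4.589)
t=0.800: state=(5.546)
t=1.000: state=(6.524)
t=1.200: state=(7.470)
t=1.400: state=(8.338)
t=1.600: state=(9.099)
t=1.800: state=(9.736)
t=2.000: state=(10.253)
t=2.020: state=(10.298)
next step: t=2.040: state=(10.342) — x has crossed 10.3
linear interpolation between t=2.020 (10.29818) and t=2.040 (10.34242) → t≈2.021

t = 2.021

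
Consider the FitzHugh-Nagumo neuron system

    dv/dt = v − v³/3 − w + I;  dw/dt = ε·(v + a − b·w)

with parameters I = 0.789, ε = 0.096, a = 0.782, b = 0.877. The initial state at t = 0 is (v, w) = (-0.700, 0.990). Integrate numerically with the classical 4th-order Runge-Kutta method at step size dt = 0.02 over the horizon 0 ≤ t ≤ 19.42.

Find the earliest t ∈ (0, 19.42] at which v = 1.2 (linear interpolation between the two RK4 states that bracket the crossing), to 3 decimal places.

t = 15.750

t=0.000: state=(-0.700, 0.990)
step 1 (dt=0.02): k1=(-0.787, -0.075), k2=(-0.790, -0.076), k3=(-0.790, -0.076), k4=(-0.793, -0.077); state += dt/6·(k1+2k2+2k3+k4)
t=0.020: state=(-0.716, 0.988)
t=0.040: state=(-0.732, 0.987)
t=0.060: state=(-0.748, 0.985)
continuing one RK4 step at a time; state shown every 50 steps (Δt=1):
t=1.000: state=(-1.453, 0.880)
t=2.000: state=(-1.684, 0.733)
t=3.000: state=(-1.658, 0.591)
t=4.000: state=(-1.590, 0.466)
t=5.000: state=(-1.515, 0.357)
t=6.000: state=(-1.438, 0.265)
t=7.000: state=(-1.359, 0.186)
t=8.000: state=(-1.277, 0.122)
t=9.000: state=(-1.190, 0.071)
t=10.000: state=(-1.095, 0.032)
t=11.000: state=(-0.988, 0.005)
t=12.000: state=(-0.856, -0.008)
t=13.000: state=(-0.674, -0.006)
t=14.000: state=(-0.370, 0.017)
t=15.000: state=(0.292, 0.080)
t=15.740: state=(1.187, 0.179)
next step: t=15.760: state=(1.212, 0.182) — v has crossed 1.2
linear interpolation between t=15.740 (1.18735) and t=15.760 (1.21200) → t≈15.750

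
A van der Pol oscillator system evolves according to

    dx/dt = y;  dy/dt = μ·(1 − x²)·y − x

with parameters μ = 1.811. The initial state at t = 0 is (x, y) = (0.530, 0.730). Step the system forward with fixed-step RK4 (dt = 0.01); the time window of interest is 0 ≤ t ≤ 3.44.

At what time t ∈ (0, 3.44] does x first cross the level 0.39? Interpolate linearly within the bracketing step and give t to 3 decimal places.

t=0.000: state=(0.530, 0.730)
step 1 (dt=0.01): k1=(0.730, 0.421), k2=(0.732, 0.415), k3=(0.732, 0.415), k4=(0.734, 0.408); state += dt/6·(k1+2k2+2k3+k4)
t=0.010: state=(0.537, 0.734)
t=0.020: state=(0.545, 0.738)
t=0.030: state=(0.552, 0.742)
continuing one RK4 step at a time; state shown every 20 steps (Δt=0.2):
t=0.200: state=(0.682, 0.783)
t=0.400: state=(0.837, 0.749)
t=0.600: state=(0.975, 0.611)
t=0.800: state=(1.077, 0.396)
t=1.000: state=(1.131, 0.152)
t=1.200: state=(1.138, -0.079)
t=1.400: state=(1.101, -0.287)
t=1.600: state=(1.025, -0.482)
t=1.800: state=(0.908, -0.690)
t=2.000: state=(0.745, -0.948)
t=2.200: state=(0.521, -1.317)
t=2.290: state=(0.393, -1.542)
next step: t=2.300: state=(0.377, -1.570) — x has crossed 0.39
linear interpolation between t=2.290 (0.39301) and t=2.300 (0.37745) → t≈2.292

t = 2.292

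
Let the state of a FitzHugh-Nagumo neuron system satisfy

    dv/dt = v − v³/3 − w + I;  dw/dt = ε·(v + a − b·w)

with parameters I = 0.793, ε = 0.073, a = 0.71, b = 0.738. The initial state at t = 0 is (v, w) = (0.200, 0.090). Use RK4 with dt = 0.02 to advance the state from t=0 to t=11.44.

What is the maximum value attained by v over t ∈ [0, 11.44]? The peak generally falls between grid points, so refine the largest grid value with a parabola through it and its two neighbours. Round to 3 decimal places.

t=0.000: state=(0.200, 0.090)
step 1 (dt=0.02): k1=(0.900, 0.062), k2=(0.908, 0.062), k3=(0.908, 0.062), k4=(0.916, 0.063); state += dt/6·(k1+2k2+2k3+k4)
t=0.020: state=(0.218, 0.091)
t=0.040: state=(0.237, 0.093)
t=0.060: state=(0.255, 0.094)
continuing one RK4 step at a time; state shown every 25 steps (Δt=0.5):
t=0.500: state=(0.750, 0.130)
t=1.000: state=(1.380, 0.191)
t=1.500: state=(1.768, 0.269)
t=2.000: state=(1.887, 0.354)
t=2.500: state=(1.897, 0.438)
t=3.000: state=(1.876, 0.520)
t=3.500: state=(1.848, 0.599)
t=4.000: state=(1.817, 0.674)
t=4.500: state=(1.785, 0.747)
t=5.000: state=(1.753, 0.816)
t=5.500: state=(1.720, 0.883)
t=6.000: state=(1.687, 0.946)
t=6.500: state=(1.654, 1.007)
t=7.000: state=(1.620, 1.064)
t=7.500: state=(1.585, 1.119)
t=8.000: state=(1.550, 1.172)
t=8.500: state=(1.515, 1.221)
t=9.000: state=(1.478, 1.268)
t=9.500: state=(1.441, 1.313)
t=10.000: state=(1.402, 1.355)
t=10.500: state=(1.362, 1.394)
t=11.000: state=(1.321, 1.431)
t=11.440: state=(1.283, 1.461)
largest grid value and its neighbours: v(2.300)=1.89900, v(2.320)=1.89906, v(2.340)=1.89906
parabola through these three points peaks at t≈2.328 with v≈1.89907

max v = 1.899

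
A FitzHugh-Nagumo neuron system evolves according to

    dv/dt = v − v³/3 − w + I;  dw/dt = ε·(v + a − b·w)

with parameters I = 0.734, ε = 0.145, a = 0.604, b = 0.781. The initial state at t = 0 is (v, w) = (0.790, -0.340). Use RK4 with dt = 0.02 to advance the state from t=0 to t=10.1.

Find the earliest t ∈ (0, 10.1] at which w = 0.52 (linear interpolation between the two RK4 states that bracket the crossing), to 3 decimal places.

t = 2.574

t=0.000: state=(0.790, -0.340)
step 1 (dt=0.02): k1=(1.700, 0.241), k2=(1.703, 0.243), k3=(1.703, 0.243), k4=(1.707, 0.245); state += dt/6·(k1+2k2+2k3+k4)
t=0.020: state=(0.824, -0.335)
t=0.040: state=(0.858, -0.330)
t=0.060: state=(0.893, -0.325)
continuing one RK4 step at a time; state shown every 25 steps (Δt=0.5):
t=0.500: state=(1.572, -0.194)
t=1.000: state=(1.925, -0.014)
t=1.500: state=(1.974, 0.167)
t=2.000: state=(1.940, 0.339)
t=2.500: state=(1.886, 0.498)
t=2.560: state=(1.879, 0.516)
next step: t=2.580: state=(1.877, 0.522) — w has crossed 0.52
linear interpolation between t=2.560 (0.51581) and t=2.580 (0.52183) → t≈2.574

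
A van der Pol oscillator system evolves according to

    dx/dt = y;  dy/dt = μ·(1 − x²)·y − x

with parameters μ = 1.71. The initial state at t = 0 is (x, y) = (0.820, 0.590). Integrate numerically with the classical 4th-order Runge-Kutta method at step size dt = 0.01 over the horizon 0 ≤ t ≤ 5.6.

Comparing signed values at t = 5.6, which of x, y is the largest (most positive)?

largest component: y

t=0.000: state=(0.820, 0.590)
step 1 (dt=0.01): k1=(0.590, -0.489), k2=(0.588, -0.499), k3=(0.588, -0.499), k4=(0.585, -0.508); state += dt/6·(k1+2k2+2k3+k4)
t=0.010: state=(0.826, 0.585)
t=0.020: state=(0.832, 0.580)
t=0.030: state=(0.837, 0.574)
continuing one RK4 step at a time; state shown every 20 steps (Δt=0.2):
t=0.200: state=(0.926, 0.458)
t=0.400: state=(1.000, 0.274)
t=0.600: state=(1.034, 0.068)
t=0.800: state=(1.027, -0.138)
t=1.000: state=(0.979, -0.339)
t=1.200: state=(0.891, -0.546)
t=1.400: state=(0.759, -0.783)
t=1.600: state=(0.573, -1.093)
t=1.800: state=(0.313, -1.539)
t=2.000: state=(-0.056, -2.179)
t=2.200: state=(-0.565, -2.888)
t=2.400: state=(-1.168, -2.940)
t=2.600: state=(-1.656, -1.807)
t=2.800: state=(-1.888, -0.599)
t=3.000: state=(-1.938, 0.012)
t=3.200: state=(-1.907, 0.257)
t=3.400: state=(-1.844, 0.361)
t=3.600: state=(-1.766, 0.419)
t=3.800: state=(-1.677, 0.466)
t=4.000: state=(-1.579, 0.515)
t=4.200: state=(-1.471, 0.574)
t=4.400: state=(-1.349, 0.650)
t=4.600: state=(-1.209, 0.754)
t=4.800: state=(-1.044, 0.903)
t=5.000: state=(-0.842, 1.130)
t=5.200: state=(-0.583, 1.489)
t=5.400: state=(-0.232, 2.066)
t=5.600: state=(0.261, 2.892)
compare at T: x=0.261, y=2.892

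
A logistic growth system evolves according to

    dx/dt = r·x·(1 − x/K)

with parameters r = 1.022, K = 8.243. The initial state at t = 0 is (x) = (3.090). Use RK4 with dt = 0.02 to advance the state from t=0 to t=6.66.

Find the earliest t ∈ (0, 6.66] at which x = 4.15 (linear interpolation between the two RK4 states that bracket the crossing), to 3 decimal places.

t=0.000: state=(3.090)
step 1 (dt=0.02): k1=(1.974), k2=(1.979), k3=(1.979), k4=(1.984); state += dt/6·(k1+2k2+2k3+k4)
t=0.020: state=(3.130)
t=0.040: state=(3.169)
t=0.060: state=(3.209)
continuing one RK4 step at a time; state shown every 25 steps (Δt=0.5):
t=0.500: state=(4.121)
next step: t=0.520: state=(4.163) — x has crossed 4.15
linear interpolation between t=0.500 (4.12066) and t=0.520 (4.16278) → t≈0.514

t = 0.514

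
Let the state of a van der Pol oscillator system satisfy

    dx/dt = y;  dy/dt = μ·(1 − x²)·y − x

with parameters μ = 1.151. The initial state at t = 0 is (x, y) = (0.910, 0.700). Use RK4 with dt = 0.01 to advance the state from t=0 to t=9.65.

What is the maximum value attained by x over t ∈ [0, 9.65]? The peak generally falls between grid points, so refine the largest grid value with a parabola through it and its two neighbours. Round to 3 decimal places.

max x = 2.008

t=0.000: state=(0.910, 0.700)
step 1 (dt=0.01): k1=(0.700, -0.772), k2=(0.696, -0.781), k3=(0.696, -0.781), k4=(0.692, -0.790); state += dt/6·(k1+2k2+2k3+k4)
t=0.010: state=(0.917, 0.692)
t=0.020: state=(0.924, 0.684)
t=0.030: state=(0.931, 0.676)
continuing one RK4 step at a time; state shown every 50 steps (Δt=0.5):
t=0.500: state=(1.135, 0.165)
t=1.000: state=(1.076, -0.384)
t=1.500: state=(0.756, -0.909)
t=2.000: state=(0.120, -1.712)
t=2.500: state=(-0.969, -2.420)
t=3.000: state=(-1.816, -0.712)
t=3.500: state=(-1.853, 0.327)
t=4.000: state=(-1.605, 0.628)
t=4.500: state=(-1.228, 0.900)
t=5.000: state=(-0.662, 1.436)
t=5.500: state=(0.314, 2.547)
t=6.000: state=(1.616, 1.944)
t=6.500: state=(2.008, -0.039)
t=7.000: state=(1.845, -0.502)
t=7.500: state=(1.543, -0.702)
t=8.000: state=(1.127, -0.994)
t=8.500: state=(0.492, -1.639)
t=9.000: state=(-0.614, -2.772)
t=9.500: state=(-1.804, -1.341)
t=9.650: state=(-1.950, -0.635)
largest grid value and its neighbours: x(6.470)=2.00816, x(6.480)=2.00826, x(6.490)=2.00815
parabola through these three points peaks at t≈6.480 with x≈2.00826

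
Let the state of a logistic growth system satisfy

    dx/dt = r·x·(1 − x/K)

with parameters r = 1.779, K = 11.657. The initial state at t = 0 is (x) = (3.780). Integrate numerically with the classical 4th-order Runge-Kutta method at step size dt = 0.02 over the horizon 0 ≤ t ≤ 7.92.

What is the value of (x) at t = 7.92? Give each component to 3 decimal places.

(x) = (11.657)

t=0.000: state=(3.780)
step 1 (dt=0.02): k1=(4.544), k2=(4.572), k3=(4.572), k4=(4.600); state += dt/6·(k1+2k2+2k3+k4)
t=0.020: state=(3.871)
t=0.040: state=(3.964)
t=0.060: state=(4.058)
continuing one RK4 step at a time; state shown every 25 steps (Δt=0.5):
t=0.500: state=(6.280)
t=1.000: state=(8.624)
t=1.500: state=(10.185)
t=2.000: state=(11.004)
t=2.500: state=(11.379)
t=3.000: state=(11.541)
t=3.500: state=(11.609)
t=4.000: state=(11.637)
t=4.500: state=(11.649)
t=5.000: state=(11.654)
t=5.500: state=(11.656)
t=6.000: state=(11.656)
t=6.500: state=(11.657)
t=7.000: state=(11.657)
t=7.500: state=(11.657)
t=7.920: state=(11.657)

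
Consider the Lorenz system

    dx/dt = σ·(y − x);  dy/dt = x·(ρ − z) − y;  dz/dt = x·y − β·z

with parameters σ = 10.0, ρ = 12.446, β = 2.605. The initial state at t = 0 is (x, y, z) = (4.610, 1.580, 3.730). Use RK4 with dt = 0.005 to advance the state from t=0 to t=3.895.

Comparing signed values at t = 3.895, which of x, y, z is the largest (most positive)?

largest component: z

t=0.000: state=(4.610, 1.580, 3.730)
step 1 (dt=0.005): k1=(-30.300, 38.601, -2.433), k2=(-28.577, 37.872, -2.099), k3=(-28.639, 37.907, -2.102), k4=(-26.973, 37.210, -1.785); state += dt/6·(k1+2k2+2k3+k4)
t=0.005: state=(4.467, 1.769, 3.719)
t=0.010: state=(4.340, 1.952, 3.712)
t=0.015: state=(4.228, 2.129, 3.707)
continuing one RK4 step at a time; state shown every 40 steps (Δt=0.2):
t=0.200: state=(5.445, 7.592, 5.604)
t=0.400: state=(9.039, 9.026, 14.866)
t=0.600: state=(4.932, 2.464, 14.903)
t=0.800: state=(2.305, 1.987, 9.803)
t=1.000: state=(2.809, 3.552, 6.850)
t=1.200: state=(5.269, 6.937, 7.447)
t=1.400: state=(7.924, 8.151, 13.379)
t=1.600: state=(5.576, 3.816, 14.337)
t=1.800: state=(3.390, 3.049, 10.543)
t=2.000: state=(3.850, 4.567, 8.294)
t=2.200: state=(5.922, 7.092, 9.540)
t=2.400: state=(7.079, 6.732, 13.447)
t=2.600: state=(5.175, 4.122, 13.025)
t=2.800: state=(4.038, 3.988, 10.377)
t=3.000: state=(4.768, 5.467, 9.341)
t=3.200: state=(6.273, 6.850, 11.126)
t=3.400: state=(6.275, 5.706, 13.093)
t=3.600: state=(4.918, 4.384, 11.978)
t=3.800: state=(4.573, 4.753, 10.323)
t=3.895: state=(4.872, 5.303, 10.054)
compare at T: x=4.872, y=5.303, z=10.054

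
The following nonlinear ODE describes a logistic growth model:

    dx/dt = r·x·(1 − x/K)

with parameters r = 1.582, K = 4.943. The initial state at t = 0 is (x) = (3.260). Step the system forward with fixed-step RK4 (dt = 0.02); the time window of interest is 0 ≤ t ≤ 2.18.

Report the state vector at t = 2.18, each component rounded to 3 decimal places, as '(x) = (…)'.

(x) = (4.863)

t=0.000: state=(3.260)
step 1 (dt=0.02): k1=(1.756), k2=(1.747), k3=(1.747), k4=(1.738); state += dt/6·(k1+2k2+2k3+k4)
t=0.020: state=(3.295)
t=0.040: state=(3.330)
t=0.060: state=(3.364)
continuing one RK4 step at a time; state shown every 5 steps (Δt=0.1):
t=0.100: state=(3.431)
t=0.200: state=(3.592)
t=0.300: state=(3.741)
t=0.400: state=(3.879)
t=0.500: state=(4.005)
t=0.600: state=(4.120)
t=0.700: state=(4.223)
t=0.800: state=(4.315)
t=0.900: state=(4.396)
t=1.000: state=(4.469)
t=1.100: state=(4.532)
t=1.200: state=(4.588)
t=1.300: state=(4.637)
t=1.400: state=(4.679)
t=1.500: state=(4.716)
t=1.600: state=(4.748)
t=1.700: state=(4.776)
t=1.800: state=(4.799)
t=1.900: state=(4.820)
t=2.000: state=(4.837)
t=2.100: state=(4.853)
t=2.180: state=(4.863)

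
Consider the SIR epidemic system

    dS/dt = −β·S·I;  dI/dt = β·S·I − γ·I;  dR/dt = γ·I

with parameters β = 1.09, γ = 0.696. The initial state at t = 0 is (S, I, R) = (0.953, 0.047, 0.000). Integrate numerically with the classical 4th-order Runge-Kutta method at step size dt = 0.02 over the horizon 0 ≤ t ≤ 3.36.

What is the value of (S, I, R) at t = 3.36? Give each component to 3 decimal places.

t=0.000: state=(0.953, 0.047, 0.000)
step 1 (dt=0.02): k1=(-0.049, 0.016, 0.033), k2=(-0.049, 0.016, 0.033), k3=(-0.049, 0.016, 0.033), k4=(-0.049, 0.016, 0.033); state += dt/6·(k1+2k2+2k3+k4)
t=0.020: state=(0.952, 0.047, 0.001)
t=0.040: state=(0.951, 0.048, 0.001)
t=0.060: state=(0.950, 0.048, 0.002)
continuing one RK4 step at a time; state shown every 10 steps (Δt=0.2):
t=0.200: state=(0.943, 0.050, 0.007)
t=0.400: state=(0.932, 0.054, 0.014)
t=0.600: state=(0.921, 0.057, 0.022)
t=0.800: state=(0.909, 0.061, 0.030)
t=1.000: state=(0.897, 0.064, 0.039)
t=1.200: state=(0.884, 0.068, 0.048)
t=1.400: state=(0.871, 0.072, 0.058)
t=1.600: state=(0.857, 0.075, 0.068)
t=1.800: state=(0.843, 0.079, 0.078)
t=2.000: state=(0.828, 0.082, 0.090)
t=2.200: state=(0.813, 0.086, 0.101)
t=2.400: state=(0.798, 0.089, 0.113)
t=2.600: state=(0.782, 0.092, 0.126)
t=2.800: state=(0.767, 0.094, 0.139)
t=3.000: state=(0.751, 0.097, 0.152)
t=3.200: state=(0.735, 0.099, 0.166)
t=3.360: state=(0.722, 0.101, 0.177)

(S, I, R) = (0.722, 0.101, 0.177)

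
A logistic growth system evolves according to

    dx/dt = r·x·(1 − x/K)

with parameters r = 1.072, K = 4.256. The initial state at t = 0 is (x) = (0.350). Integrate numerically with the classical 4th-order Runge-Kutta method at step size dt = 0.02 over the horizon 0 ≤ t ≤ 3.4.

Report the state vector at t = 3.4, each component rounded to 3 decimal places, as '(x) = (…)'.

(x) = (3.295)

t=0.000: state=(0.350)
step 1 (dt=0.02): k1=(0.344), k2=(0.347), k3=(0.347), k4=(0.351); state += dt/6·(k1+2k2+2k3+k4)
t=0.020: state=(0.357)
t=0.040: state=(0.364)
t=0.060: state=(0.371)
continuing one RK4 step at a time; state shown every 10 steps (Δt=0.2):
t=0.200: state=(0.425)
t=0.400: state=(0.515)
t=0.600: state=(0.620)
t=0.800: state=(0.742)
t=1.000: state=(0.883)
t=1.200: state=(1.042)
t=1.400: state=(1.220)
t=1.600: state=(1.415)
t=1.800: state=(1.624)
t=2.000: state=(1.844)
t=2.200: state=(2.071)
t=2.400: state=(2.298)
t=2.600: state=(2.522)
t=2.800: state=(2.737)
t=3.000: state=(2.940)
t=3.200: state=(3.126)
t=3.400: state=(3.295)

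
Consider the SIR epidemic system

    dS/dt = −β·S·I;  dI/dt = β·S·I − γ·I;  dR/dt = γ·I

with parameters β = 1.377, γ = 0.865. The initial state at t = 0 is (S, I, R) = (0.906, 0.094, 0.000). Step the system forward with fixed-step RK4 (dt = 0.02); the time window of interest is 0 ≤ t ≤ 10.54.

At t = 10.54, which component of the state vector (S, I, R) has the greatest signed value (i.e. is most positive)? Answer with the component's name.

largest component: R

t=0.000: state=(0.906, 0.094, 0.000)
step 1 (dt=0.02): k1=(-0.117, 0.036, 0.081), k2=(-0.118, 0.036, 0.082), k3=(-0.118, 0.036, 0.082), k4=(-0.118, 0.036, 0.082); state += dt/6·(k1+2k2+2k3+k4)
t=0.020: state=(0.904, 0.095, 0.002)
t=0.040: state=(0.901, 0.095, 0.003)
t=0.060: state=(0.899, 0.096, 0.005)
continuing one RK4 step at a time; state shown every 25 steps (Δt=0.5):
t=0.500: state=(0.844, 0.111, 0.044)
t=1.000: state=(0.778, 0.126, 0.096)
t=1.500: state=(0.710, 0.137, 0.153)
t=2.000: state=(0.645, 0.142, 0.214)
t=2.500: state=(0.585, 0.140, 0.275)
t=3.000: state=(0.532, 0.134, 0.334)
t=3.500: state=(0.487, 0.123, 0.390)
t=4.000: state=(0.450, 0.110, 0.440)
t=4.500: state=(0.419, 0.096, 0.485)
t=5.000: state=(0.394, 0.083, 0.524)
t=5.500: state=(0.374, 0.070, 0.557)
t=6.000: state=(0.357, 0.058, 0.584)
t=6.500: state=(0.345, 0.048, 0.607)
t=7.000: state=(0.334, 0.039, 0.626)
t=7.500: state=(0.326, 0.032, 0.642)
t=8.000: state=(0.320, 0.026, 0.654)
t=8.500: state=(0.315, 0.021, 0.664)
t=9.000: state=(0.311, 0.017, 0.672)
t=9.500: state=(0.307, 0.014, 0.679)
t=10.000: state=(0.305, 0.011, 0.684)
t=10.500: state=(0.303, 0.009, 0.689)
t=10.540: state=(0.303, 0.009, 0.689)
compare at T: S=0.303, I=0.009, R=0.689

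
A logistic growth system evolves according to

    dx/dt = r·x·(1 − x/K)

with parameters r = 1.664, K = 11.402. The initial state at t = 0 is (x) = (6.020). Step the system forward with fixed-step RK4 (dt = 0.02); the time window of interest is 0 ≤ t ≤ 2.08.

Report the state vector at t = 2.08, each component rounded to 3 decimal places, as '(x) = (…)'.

t=0.000: state=(6.020)
step 1 (dt=0.02): k1=(4.728), k2=(4.724), k3=(4.724), k4=(4.718); state += dt/6·(k1+2k2+2k3+k4)
t=0.020: state=(6.114)
t=0.040: state=(6.209)
t=0.060: state=(6.303)
continuing one RK4 step at a time; state shown every 5 steps (Δt=0.1):
t=0.100: state=(6.490)
t=0.200: state=(6.948)
t=0.300: state=(7.391)
t=0.400: state=(7.812)
t=0.500: state=(8.208)
t=0.600: state=(8.577)
t=0.700: state=(8.915)
t=0.800: state=(9.224)
t=0.900: state=(9.502)
t=1.000: state=(9.751)
t=1.100: state=(9.972)
t=1.200: state=(10.168)
t=1.300: state=(10.339)
t=1.400: state=(10.489)
t=1.500: state=(10.620)
t=1.600: state=(10.732)
t=1.700: state=(10.830)
t=1.800: state=(10.914)
t=1.900: state=(10.986)
t=2.000: state=(11.048)
t=2.080: state=(11.091)

(x) = (11.091)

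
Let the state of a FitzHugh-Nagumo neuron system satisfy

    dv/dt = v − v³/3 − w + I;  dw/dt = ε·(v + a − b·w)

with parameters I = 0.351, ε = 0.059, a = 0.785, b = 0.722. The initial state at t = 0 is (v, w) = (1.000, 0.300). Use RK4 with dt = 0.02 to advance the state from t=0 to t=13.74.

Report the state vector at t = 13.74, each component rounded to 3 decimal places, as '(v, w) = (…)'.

t=0.000: state=(1.000, 0.300)
step 1 (dt=0.02): k1=(0.718, 0.093), k2=(0.717, 0.093), k3=(0.717, 0.093), k4=(0.716, 0.093); state += dt/6·(k1+2k2+2k3+k4)
t=0.020: state=(1.014, 0.302)
t=0.040: state=(1.029, 0.304)
t=0.060: state=(1.043, 0.306)
continuing one RK4 step at a time; state shown every 25 steps (Δt=0.5):
t=0.500: state=(1.326, 0.351)
t=1.000: state=(1.532, 0.408)
t=1.500: state=(1.618, 0.469)
t=2.000: state=(1.636, 0.529)
t=2.500: state=(1.624, 0.589)
t=3.000: state=(1.598, 0.646)
t=3.500: state=(1.567, 0.702)
t=4.000: state=(1.532, 0.755)
t=4.500: state=(1.496, 0.806)
t=5.000: state=(1.457, 0.855)
t=5.500: state=(1.417, 0.902)
t=6.000: state=(1.375, 0.947)
t=6.500: state=(1.330, 0.989)
t=7.000: state=(1.282, 1.030)
t=7.500: state=(1.231, 1.067)
t=8.000: state=(1.175, 1.103)
t=8.500: state=(1.112, 1.136)
t=9.000: state=(1.042, 1.166)
t=9.500: state=(0.961, 1.194)
t=10.000: state=(0.862, 1.218)
t=10.500: state=(0.738, 1.239)
t=11.000: state=(0.570, 1.255)
t=11.500: state=(0.327, 1.265)
t=12.000: state=(-0.057, 1.266)
t=12.500: state=(-0.671, 1.252)
t=13.000: state=(-1.420, 1.218)
t=13.500: state=(-1.874, 1.166)
t=13.740: state=(-1.959, 1.138)

(v, w) = (-1.959, 1.138)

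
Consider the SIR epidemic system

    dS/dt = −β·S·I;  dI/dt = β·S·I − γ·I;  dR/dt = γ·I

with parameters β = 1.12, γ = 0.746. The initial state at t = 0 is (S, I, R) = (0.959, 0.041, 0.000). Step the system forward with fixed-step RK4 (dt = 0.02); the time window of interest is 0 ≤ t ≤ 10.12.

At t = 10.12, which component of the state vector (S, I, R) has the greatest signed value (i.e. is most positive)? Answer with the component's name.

t=0.000: state=(0.959, 0.041, 0.000)
step 1 (dt=0.02): k1=(-0.044, 0.013, 0.031), k2=(-0.044, 0.013, 0.031), k3=(-0.044, 0.013, 0.031), k4=(-0.044, 0.013, 0.031); state += dt/6·(k1+2k2+2k3+k4)
t=0.020: state=(0.958, 0.041, 0.001)
t=0.040: state=(0.957, 0.042, 0.001)
t=0.060: state=(0.956, 0.042, 0.002)
continuing one RK4 step at a time; state shown every 25 steps (Δt=0.5):
t=0.500: state=(0.935, 0.048, 0.017)
t=1.000: state=(0.909, 0.055, 0.036)
t=1.500: state=(0.879, 0.063, 0.058)
t=2.000: state=(0.847, 0.070, 0.083)
t=2.500: state=(0.813, 0.077, 0.110)
t=3.000: state=(0.777, 0.083, 0.140)
t=3.500: state=(0.741, 0.087, 0.172)
t=4.000: state=(0.705, 0.090, 0.205)
t=4.500: state=(0.670, 0.091, 0.239)
t=5.000: state=(0.637, 0.090, 0.273)
t=5.500: state=(0.606, 0.088, 0.306)
t=6.000: state=(0.577, 0.085, 0.338)
t=6.500: state=(0.551, 0.080, 0.369)
t=7.000: state=(0.528, 0.074, 0.398)
t=7.500: state=(0.507, 0.068, 0.425)
t=8.000: state=(0.489, 0.062, 0.449)
t=8.500: state=(0.473, 0.056, 0.471)
t=9.000: state=(0.459, 0.050, 0.491)
t=9.500: state=(0.447, 0.045, 0.509)
t=10.000: state=(0.437, 0.039, 0.524)
t=10.120: state=(0.434, 0.038, 0.528)
compare at T: S=0.434, I=0.038, R=0.528

largest component: R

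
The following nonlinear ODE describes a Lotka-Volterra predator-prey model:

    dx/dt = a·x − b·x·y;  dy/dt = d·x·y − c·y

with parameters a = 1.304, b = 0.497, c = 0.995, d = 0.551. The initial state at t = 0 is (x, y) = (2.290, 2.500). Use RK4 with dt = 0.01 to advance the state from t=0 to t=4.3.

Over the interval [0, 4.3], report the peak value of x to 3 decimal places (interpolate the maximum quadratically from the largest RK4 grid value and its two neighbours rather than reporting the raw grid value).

t=0.000: state=(2.290, 2.500)
step 1 (dt=0.01): k1=(0.141, 0.667), k2=(0.137, 0.669), k3=(0.137, 0.669), k4=(0.133, 0.671); state += dt/6·(k1+2k2+2k3+k4)
t=0.010: state=(2.291, 2.507)
t=0.020: state=(2.293, 2.513)
t=0.030: state=(2.294, 2.520)
continuing one RK4 step at a time; state shown every 20 steps (Δt=0.2):
t=0.200: state=(2.303, 2.640)
t=0.400: state=(2.282, 2.786)
t=0.600: state=(2.230, 2.928)
t=0.800: state=(2.149, 3.056)
t=1.000: state=(2.048, 3.156)
t=1.200: state=(1.936, 3.222)
t=1.400: state=(1.821, 3.248)
t=1.600: state=(1.712, 3.233)
t=1.800: state=(1.615, 3.183)
t=2.000: state=(1.534, 3.102)
t=2.200: state=(1.470, 2.999)
t=2.400: state=(1.424, 2.882)
t=2.600: state=(1.396, 2.759)
t=2.800: state=(1.386, 2.635)
t=3.000: state=(1.393, 2.517)
t=3.200: state=(1.416, 2.407)
t=3.400: state=(1.453, 2.311)
t=3.600: state=(1.506, 2.229)
t=3.800: state=(1.571, 2.164)
t=4.000: state=(1.649, 2.117)
t=4.200: state=(1.737, 2.091)
t=4.300: state=(1.783, 2.086)
largest grid value and its neighbours: x(0.170)=2.30270, x(0.180)=2.30272, x(0.190)=2.30266
parabola through these three points peaks at t≈0.178 with x≈2.30272

max x = 2.303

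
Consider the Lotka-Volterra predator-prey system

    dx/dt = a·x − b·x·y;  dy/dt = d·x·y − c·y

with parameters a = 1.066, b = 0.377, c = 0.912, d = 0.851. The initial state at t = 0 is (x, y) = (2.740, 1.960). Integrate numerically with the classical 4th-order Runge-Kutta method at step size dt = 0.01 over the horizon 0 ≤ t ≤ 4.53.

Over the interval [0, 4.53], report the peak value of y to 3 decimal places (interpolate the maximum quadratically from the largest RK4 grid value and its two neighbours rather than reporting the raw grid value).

t=0.000: state=(2.740, 1.960)
step 1 (dt=0.01): k1=(0.896, 2.783), k2=(0.883, 2.810), k3=(0.883, 2.810), k4=(0.870, 2.838); state += dt/6·(k1+2k2+2k3+k4)
t=0.010: state=(2.749, 1.988)
t=0.020: state=(2.757, 2.017)
t=0.030: state=(2.766, 2.046)
continuing one RK4 step at a time; state shown every 20 steps (Δt=0.2):
t=0.200: state=(2.856, 2.635)
t=0.400: state=(2.803, 3.563)
t=0.600: state=(2.543, 4.693)
t=0.800: state=(2.115, 5.823)
t=1.000: state=(1.630, 6.673)
t=1.200: state=(1.198, 7.065)
t=1.400: state=(0.870, 7.009)
t=1.600: state=(0.643, 6.635)
t=1.800: state=(0.492, 6.084)
t=2.000: state=(0.394, 5.463)
t=2.200: state=(0.331, 4.840)
t=2.400: state=(0.291, 4.251)
t=2.600: state=(0.267, 3.714)
t=2.800: state=(0.254, 3.234)
t=3.000: state=(0.250, 2.813)
t=3.200: state=(0.254, 2.446)
t=3.400: state=(0.265, 2.130)
t=3.600: state=(0.282, 1.860)
t=3.800: state=(0.306, 1.629)
t=4.000: state=(0.338, 1.434)
t=4.200: state=(0.377, 1.269)
t=4.400: state=(0.427, 1.133)
t=4.530: state=(0.465, 1.057)
largest grid value and its neighbours: y(1.260)=7.09043, y(1.270)=7.09092, y(1.280)=7.09036
parabola through these three points peaks at t≈1.270 with y≈7.09092

max y = 7.091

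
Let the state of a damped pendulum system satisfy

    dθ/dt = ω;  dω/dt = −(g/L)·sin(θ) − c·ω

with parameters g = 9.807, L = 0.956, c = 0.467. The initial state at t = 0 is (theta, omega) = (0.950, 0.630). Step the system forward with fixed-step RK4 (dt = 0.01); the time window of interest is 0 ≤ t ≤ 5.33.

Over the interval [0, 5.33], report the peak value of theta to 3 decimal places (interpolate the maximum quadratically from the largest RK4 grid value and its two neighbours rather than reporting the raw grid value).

t=0.000: state=(0.950, 0.630)
step 1 (dt=0.01): k1=(0.630, -8.639), k2=(0.587, -8.637), k3=(0.587, -8.636), k4=(0.544, -8.633); state += dt/6·(k1+2k2+2k3+k4)
t=0.010: state=(0.956, 0.544)
t=0.020: state=(0.961, 0.457)
t=0.030: state=(0.965, 0.371)
continuing one RK4 step at a time; state shown every 20 steps (Δt=0.2):
t=0.200: state=(0.907, -1.026)
t=0.400: state=(0.567, -2.270)
t=0.600: state=(0.056, -2.666)
t=0.800: state=(-0.430, -2.040)
t=1.000: state=(-0.716, -0.761)
t=1.200: state=(-0.727, 0.635)
t=1.400: state=(-0.484, 1.716)
t=1.600: state=(-0.087, 2.117)
t=1.800: state=(0.307, 1.694)
t=2.000: state=(0.552, 0.696)
t=2.200: state=(0.576, -0.445)
t=2.400: state=(0.391, -1.338)
t=2.600: state=(0.078, -1.678)
t=2.800: state=(-0.236, -1.360)
t=3.000: state=(-0.434, -0.568)
t=3.200: state=(-0.455, 0.352)
t=3.400: state=(-0.307, 1.067)
t=3.600: state=(-0.058, 1.332)
t=3.800: state=(0.190, 1.072)
t=4.000: state=(0.345, 0.436)
t=4.200: state=(0.358, -0.300)
t=4.400: state=(0.237, -0.863)
t=4.600: state=(0.038, -1.057)
t=4.800: state=(-0.158, -0.835)
t=5.000: state=(-0.277, -0.321)
t=5.200: state=(-0.281, 0.266)
t=5.330: state=(-0.225, 0.578)
largest grid value and its neighbours: theta(0.060)=0.97229, theta(0.070)=0.97300, theta(0.080)=0.97287
parabola through these three points peaks at t≈0.073 with theta≈0.97305

max theta = 0.973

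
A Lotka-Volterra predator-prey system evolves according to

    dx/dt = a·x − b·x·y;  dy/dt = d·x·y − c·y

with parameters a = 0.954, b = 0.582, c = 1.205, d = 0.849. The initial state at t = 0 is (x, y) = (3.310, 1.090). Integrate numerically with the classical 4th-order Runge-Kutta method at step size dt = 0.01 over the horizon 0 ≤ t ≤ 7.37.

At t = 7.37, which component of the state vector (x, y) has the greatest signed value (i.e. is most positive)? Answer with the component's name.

largest component: y

t=0.000: state=(3.310, 1.090)
step 1 (dt=0.01): k1=(1.058, 1.750), k2=(1.043, 1.769), k3=(1.043, 1.769), k4=(1.027, 1.788); state += dt/6·(k1+2k2+2k3+k4)
t=0.010: state=(3.320, 1.108)
t=0.020: state=(3.331, 1.126)
t=0.030: state=(3.340, 1.144)
continuing one RK4 step at a time; state shown every 25 steps (Δt=0.25):
t=0.250: state=(3.451, 1.661)
t=0.500: state=(3.243, 2.519)
t=0.750: state=(2.654, 3.503)
t=1.000: state=(1.911, 4.207)
t=1.250: state=(1.292, 4.357)
t=1.500: state=(0.886, 4.048)
t=1.750: state=(0.648, 3.517)
t=2.000: state=(0.514, 2.939)
t=2.250: state=(0.443, 2.405)
t=2.500: state=(0.410, 1.947)
t=2.750: state=(0.403, 1.570)
t=3.000: state=(0.417, 1.267)
t=3.250: state=(0.448, 1.027)
t=3.500: state=(0.497, 0.840)
t=3.750: state=(0.564, 0.695)
t=4.000: state=(0.653, 0.585)
t=4.250: state=(0.766, 0.503)
t=4.500: state=(0.908, 0.444)
t=4.750: state=(1.083, 0.406)
t=5.000: state=(1.298, 0.386)
t=5.250: state=(1.558, 0.387)
t=5.500: state=(1.867, 0.411)
t=5.750: state=(2.224, 0.469)
t=6.000: state=(2.618, 0.580)
t=6.250: state=(3.014, 0.781)
t=6.500: state=(3.336, 1.136)
t=6.750: state=(3.448, 1.735)
t=7.000: state=(3.198, 2.618)
t=7.250: state=(2.580, 3.595)
t=7.370: state=(2.220, 3.973)
compare at T: x=2.220, y=3.973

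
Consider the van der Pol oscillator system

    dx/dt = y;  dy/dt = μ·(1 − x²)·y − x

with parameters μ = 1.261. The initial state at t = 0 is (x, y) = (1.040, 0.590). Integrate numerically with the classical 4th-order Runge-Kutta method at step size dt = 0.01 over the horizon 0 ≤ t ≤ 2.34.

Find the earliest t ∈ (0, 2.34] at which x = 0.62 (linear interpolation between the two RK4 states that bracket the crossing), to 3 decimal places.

t=0.000: state=(1.040, 0.590)
step 1 (dt=0.01): k1=(0.590, -1.101), k2=(0.584, -1.108), k3=(0.584, -1.108), k4=(0.579, -1.114); state += dt/6·(k1+2k2+2k3+k4)
t=0.010: state=(1.046, 0.579)
t=0.020: state=(1.052, 0.568)
t=0.030: state=(1.057, 0.556)
continuing one RK4 step at a time; state shown every 10 steps (Δt=0.1):
t=0.100: state=(1.093, 0.474)
t=0.200: state=(1.135, 0.350)
t=0.300: state=(1.163, 0.223)
t=0.400: state=(1.179, 0.099)
t=0.500: state=(1.183, -0.021)
t=0.600: state=(1.175, -0.136)
t=0.700: state=(1.156, -0.244)
t=0.800: state=(1.127, -0.347)
t=0.900: state=(1.087, -0.446)
t=1.000: state=(1.037, -0.544)
t=1.100: state=(0.978, -0.644)
t=1.200: state=(0.908, -0.748)
t=1.300: state=(0.828, -0.860)
t=1.400: state=(0.736, -0.983)
t=1.500: state=(0.631, -1.122)
next step: t=1.510: state=(0.620, -1.137) — x has crossed 0.62
linear interpolation between t=1.500 (0.63099) and t=1.510 (0.61969) → t≈1.510

t = 1.510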